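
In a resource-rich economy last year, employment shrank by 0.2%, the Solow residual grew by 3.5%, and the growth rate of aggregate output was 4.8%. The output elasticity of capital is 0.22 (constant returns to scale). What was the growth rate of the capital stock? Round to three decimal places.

6.618%

Labor's share = 1 − 0.22 = 0.78.
gY = gA + 0.78×(-0.2) + 0.22×g.
0.22×g = 4.8 − 3.5 + 0.156 = 1.456.
g = 1.456 / 0.22 = 6.61818%.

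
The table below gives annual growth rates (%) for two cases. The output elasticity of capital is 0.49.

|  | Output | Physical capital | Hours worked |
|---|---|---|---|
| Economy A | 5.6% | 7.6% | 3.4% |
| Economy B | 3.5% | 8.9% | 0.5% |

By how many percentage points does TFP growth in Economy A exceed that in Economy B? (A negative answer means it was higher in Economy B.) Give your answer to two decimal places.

Labor's share = 1 − 0.49 = 0.51.
Economy A: TFP = 5.6 − 3.724 − 1.734 = 0.142%.
Economy B: TFP = 3.5 − 4.361 − 0.255 = -1.116%.
Difference = 0.142 − (-1.116) = 1.258 pp.

1.26 percentage points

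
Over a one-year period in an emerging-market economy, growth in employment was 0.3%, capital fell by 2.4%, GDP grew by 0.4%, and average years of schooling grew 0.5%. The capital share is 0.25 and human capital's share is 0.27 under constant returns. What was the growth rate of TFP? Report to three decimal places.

0.721%

Labor's share = 1 − 0.25 − 0.27 = 0.48.
Capital: 0.25 × (-2.4) = -0.6 pp.
Average years of schooling: 0.27 × 0.5 = 0.135 pp.
Employment: 0.48 × 0.3 = 0.144 pp.
TFP growth = 0.4 + 0.321 = 0.721%.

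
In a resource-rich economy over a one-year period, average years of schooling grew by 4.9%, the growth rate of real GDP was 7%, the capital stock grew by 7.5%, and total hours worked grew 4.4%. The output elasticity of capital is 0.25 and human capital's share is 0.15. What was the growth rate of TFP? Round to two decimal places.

Labor's share = 1 − 0.25 − 0.15 = 0.6.
The capital stock: 0.25 × 7.5 = 1.875 pp.
Average years of schooling: 0.15 × 4.9 = 0.735 pp.
Total hours worked: 0.6 × 4.4 = 2.64 pp.
TFP growth = 7 − 5.25 = 1.75%.

1.75%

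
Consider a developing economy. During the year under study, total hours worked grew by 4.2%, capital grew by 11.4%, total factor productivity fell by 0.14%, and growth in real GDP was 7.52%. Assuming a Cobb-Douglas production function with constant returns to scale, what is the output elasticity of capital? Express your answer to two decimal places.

gY = gA + α·gK + (1−α)·gL, so gY − gA − gL = α(gK − gL).
7.52 + 0.14 − 4.2 = α × (11.4 − 4.2).
3.46 = 7.2 α, so α = 0.4806.

0.48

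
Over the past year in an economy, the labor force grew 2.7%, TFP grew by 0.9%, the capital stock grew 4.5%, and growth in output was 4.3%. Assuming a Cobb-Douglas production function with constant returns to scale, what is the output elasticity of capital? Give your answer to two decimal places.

gY = gA + α·gK + (1−α)·gL, so gY − gA − gL = α(gK − gL).
4.3 − 0.9 − 2.7 = α × (4.5 − 2.7).
0.7 = 1.8 α, so α = 0.3889.

α = 0.39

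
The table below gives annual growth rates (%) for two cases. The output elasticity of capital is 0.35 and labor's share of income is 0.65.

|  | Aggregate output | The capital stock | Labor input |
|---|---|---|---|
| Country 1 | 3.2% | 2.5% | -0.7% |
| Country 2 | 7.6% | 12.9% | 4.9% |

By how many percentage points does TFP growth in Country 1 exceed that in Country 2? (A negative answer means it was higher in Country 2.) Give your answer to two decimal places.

Labor's share = 1 − 0.35 = 0.65.
Country 1: TFP = 3.2 − 0.875 + 0.455 = 2.78%.
Country 2: TFP = 7.6 − 4.515 − 3.185 = -0.1%.
Difference = 2.78 − (-0.1) = 2.88 pp.

2.88 percentage points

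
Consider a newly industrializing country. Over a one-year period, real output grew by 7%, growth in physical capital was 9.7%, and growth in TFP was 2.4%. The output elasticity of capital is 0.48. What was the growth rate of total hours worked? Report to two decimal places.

-0.11%

Labor's share = 1 − 0.48 = 0.52.
gY = gA + 0.48×9.7 + 0.52×g.
0.52×g = 7 − 2.4 − 4.656 = -0.056.
g = -0.056 / 0.52 = -0.1077%.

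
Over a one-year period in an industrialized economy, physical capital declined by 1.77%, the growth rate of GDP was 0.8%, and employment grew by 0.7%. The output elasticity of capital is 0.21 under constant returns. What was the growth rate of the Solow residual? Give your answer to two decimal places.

Labor's share = 1 − 0.21 = 0.79.
Physical capital: 0.21 × (-1.77) = -0.3717 pp.
Employment: 0.79 × 0.7 = 0.553 pp.
TFP growth = 0.8 − 0.1813 = 0.6187%.

0.62%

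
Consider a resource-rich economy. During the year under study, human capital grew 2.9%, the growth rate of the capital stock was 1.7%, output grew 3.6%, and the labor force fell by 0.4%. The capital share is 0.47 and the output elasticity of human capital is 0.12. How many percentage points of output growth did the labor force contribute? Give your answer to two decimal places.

-0.16

Labor's share = 1 − 0.47 − 0.12 = 0.41.
Contribution = share × growth = 0.41 × (-0.4) = -0.164 pp.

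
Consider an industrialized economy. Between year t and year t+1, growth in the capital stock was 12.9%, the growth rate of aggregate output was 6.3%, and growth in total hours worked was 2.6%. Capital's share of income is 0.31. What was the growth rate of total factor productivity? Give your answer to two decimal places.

Labor's share = 1 − 0.31 = 0.69.
The capital stock: 0.31 × 12.9 = 3.999 pp.
Total hours worked: 0.69 × 2.6 = 1.794 pp.
TFP growth = 6.3 − 5.793 = 0.507%.

0.51%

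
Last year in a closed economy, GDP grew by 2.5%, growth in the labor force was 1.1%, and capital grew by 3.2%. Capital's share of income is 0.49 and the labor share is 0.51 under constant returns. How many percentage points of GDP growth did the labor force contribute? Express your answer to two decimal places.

Labor's share = 1 − 0.49 = 0.51.
Contribution = share × growth = 0.51 × 1.1 = 0.561 pp.

0.56 percentage points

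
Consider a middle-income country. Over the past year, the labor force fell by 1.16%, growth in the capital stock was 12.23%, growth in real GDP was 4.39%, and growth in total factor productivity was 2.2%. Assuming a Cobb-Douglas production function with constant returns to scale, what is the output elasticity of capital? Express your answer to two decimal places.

gY = gA + α·gK + (1−α)·gL, so gY − gA − gL = α(gK − gL).
4.39 − 2.2 + 1.16 = α × (12.23 − (-1.16)).
3.35 = 13.39 α, so α = 0.2502.

α = 0.25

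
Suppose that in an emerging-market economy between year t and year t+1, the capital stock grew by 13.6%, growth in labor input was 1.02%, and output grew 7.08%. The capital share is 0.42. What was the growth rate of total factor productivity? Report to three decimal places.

0.776%

Labor's share = 1 − 0.42 = 0.58.
The capital stock: 0.42 × 13.6 = 5.712 pp.
Labor input: 0.58 × 1.02 = 0.5916 pp.
TFP growth = 7.08 − 6.3036 = 0.7764%.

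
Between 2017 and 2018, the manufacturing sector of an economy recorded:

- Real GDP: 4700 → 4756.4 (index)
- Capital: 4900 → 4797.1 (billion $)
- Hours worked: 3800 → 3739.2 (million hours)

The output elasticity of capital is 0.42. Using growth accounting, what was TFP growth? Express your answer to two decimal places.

3.01%

Real GDP growth = (4756.4 − 4700) / 4700 = 1.2%.
Capital growth = (4797.1 − 4900) / 4900 = -2.1%.
Hours worked growth = (3739.2 − 3800) / 3800 = -1.6%.
Labor's share = 1 − 0.42 = 0.58.
Capital: 0.42 × (-2.1) = -0.882 pp.
Hours worked: 0.58 × (-1.6) = -0.928 pp.
TFP growth = 1.2 + 1.81 = 3.01%.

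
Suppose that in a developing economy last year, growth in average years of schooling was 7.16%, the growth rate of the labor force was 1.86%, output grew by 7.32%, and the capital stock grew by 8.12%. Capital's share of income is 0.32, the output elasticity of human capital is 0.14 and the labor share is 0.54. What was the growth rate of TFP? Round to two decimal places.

2.71%

Labor's share = 1 − 0.32 − 0.14 = 0.54.
The capital stock: 0.32 × 8.12 = 2.5984 pp.
Average years of schooling: 0.14 × 7.16 = 1.0024 pp.
The labor force: 0.54 × 1.86 = 1.0044 pp.
TFP growth = 7.32 − 4.6052 = 2.7148%.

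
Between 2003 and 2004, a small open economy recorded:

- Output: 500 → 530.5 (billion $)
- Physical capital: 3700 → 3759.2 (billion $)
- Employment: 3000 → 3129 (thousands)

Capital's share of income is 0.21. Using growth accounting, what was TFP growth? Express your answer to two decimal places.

Output growth = (530.5 − 500) / 500 = 6.1%.
Physical capital growth = (3759.2 − 3700) / 3700 = 1.6%.
Employment growth = (3129 − 3000) / 3000 = 4.3%.
Labor's share = 1 − 0.21 = 0.79.
Physical capital: 0.21 × 1.6 = 0.336 pp.
Employment: 0.79 × 4.3 = 3.397 pp.
TFP growth = 6.1 − 3.733 = 2.367%.

TFP growth was 2.37%.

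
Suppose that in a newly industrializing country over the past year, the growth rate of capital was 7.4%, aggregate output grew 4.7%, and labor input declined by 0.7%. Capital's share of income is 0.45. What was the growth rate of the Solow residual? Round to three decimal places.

Labor's share = 1 − 0.45 = 0.55.
Capital: 0.45 × 7.4 = 3.33 pp.
Labor input: 0.55 × (-0.7) = -0.385 pp.
TFP growth = 4.7 − 2.945 = 1.755%.

The Solow residual growth was 1.755%.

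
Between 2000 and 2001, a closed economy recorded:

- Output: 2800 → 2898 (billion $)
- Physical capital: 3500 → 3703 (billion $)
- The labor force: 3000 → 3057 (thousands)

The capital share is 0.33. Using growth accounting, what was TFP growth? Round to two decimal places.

TFP growth was 0.31%.

Output growth = (2898 − 2800) / 2800 = 3.5%.
Physical capital growth = (3703 − 3500) / 3500 = 5.8%.
The labor force growth = (3057 − 3000) / 3000 = 1.9%.
Labor's share = 1 − 0.33 = 0.67.
Physical capital: 0.33 × 5.8 = 1.914 pp.
The labor force: 0.67 × 1.9 = 1.273 pp.
TFP growth = 3.5 − 3.187 = 0.313%.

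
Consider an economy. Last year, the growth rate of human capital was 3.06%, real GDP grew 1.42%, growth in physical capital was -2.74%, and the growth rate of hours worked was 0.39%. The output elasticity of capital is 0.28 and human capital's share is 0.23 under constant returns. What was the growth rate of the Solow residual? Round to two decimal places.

1.29%

Labor's share = 1 − 0.28 − 0.23 = 0.49.
Physical capital: 0.28 × (-2.74) = -0.7672 pp.
Human capital: 0.23 × 3.06 = 0.7038 pp.
Hours worked: 0.49 × 0.39 = 0.1911 pp.
TFP growth = 1.42 − 0.1277 = 1.2923%.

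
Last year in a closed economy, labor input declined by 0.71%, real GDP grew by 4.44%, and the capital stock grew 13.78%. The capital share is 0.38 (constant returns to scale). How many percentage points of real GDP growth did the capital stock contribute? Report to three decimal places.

Contribution = share × growth = 0.38 × 13.78 = 5.2364 pp.

5.236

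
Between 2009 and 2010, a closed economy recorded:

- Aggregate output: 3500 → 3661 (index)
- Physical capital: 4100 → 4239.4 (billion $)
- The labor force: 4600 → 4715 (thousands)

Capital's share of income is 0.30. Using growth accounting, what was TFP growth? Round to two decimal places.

TFP growth was 1.83%.

Aggregate output growth = (3661 − 3500) / 3500 = 4.6%.
Physical capital growth = (4239.4 − 4100) / 4100 = 3.4%.
The labor force growth = (4715 − 4600) / 4600 = 2.5%.
Labor's share = 1 − 0.3 = 0.7.
Physical capital: 0.3 × 3.4 = 1.02 pp.
The labor force: 0.7 × 2.5 = 1.75 pp.
TFP growth = 4.6 − 2.77 = 1.83%.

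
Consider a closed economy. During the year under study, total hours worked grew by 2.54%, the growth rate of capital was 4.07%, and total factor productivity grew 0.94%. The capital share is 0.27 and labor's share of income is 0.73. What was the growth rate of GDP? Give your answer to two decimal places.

Labor's share = 1 − 0.27 = 0.73.
Capital: 0.27 × 4.07 = 1.0989 pp.
Total hours worked: 0.73 × 2.54 = 1.8542 pp.
Output growth = 0.94 + 2.9531 = 3.8931%.

3.89%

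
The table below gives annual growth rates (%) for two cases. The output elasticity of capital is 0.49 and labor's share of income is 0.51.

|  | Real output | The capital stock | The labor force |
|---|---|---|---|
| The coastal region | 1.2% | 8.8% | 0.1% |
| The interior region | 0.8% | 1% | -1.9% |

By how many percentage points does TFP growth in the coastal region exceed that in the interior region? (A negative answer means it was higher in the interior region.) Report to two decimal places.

-4.44 percentage points

Labor's share = 1 − 0.49 = 0.51.
The coastal region: TFP = 1.2 − 4.312 − 0.051 = -3.163%.
The interior region: TFP = 0.8 − 0.49 + 0.969 = 1.279%.
Difference = -3.163 − (1.279) = -4.442 pp.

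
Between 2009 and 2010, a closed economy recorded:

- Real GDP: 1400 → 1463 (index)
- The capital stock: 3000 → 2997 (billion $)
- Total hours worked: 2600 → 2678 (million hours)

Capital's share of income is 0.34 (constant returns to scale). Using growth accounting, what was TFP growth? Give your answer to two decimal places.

2.55%

Real GDP growth = (1463 − 1400) / 1400 = 4.5%.
The capital stock growth = (2997 − 3000) / 3000 = -0.1%.
Total hours worked growth = (2678 − 2600) / 2600 = 3%.
Labor's share = 1 − 0.34 = 0.66.
The capital stock: 0.34 × (-0.1) = -0.034 pp.
Total hours worked: 0.66 × 3 = 1.98 pp.
TFP growth = 4.5 − 1.946 = 2.554%.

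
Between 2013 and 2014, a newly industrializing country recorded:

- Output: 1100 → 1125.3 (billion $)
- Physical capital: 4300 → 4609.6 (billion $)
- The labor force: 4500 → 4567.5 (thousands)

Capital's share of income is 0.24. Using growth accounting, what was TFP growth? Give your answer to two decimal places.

-0.57%

Output growth = (1125.3 − 1100) / 1100 = 2.3%.
Physical capital growth = (4609.6 − 4300) / 4300 = 7.2%.
The labor force growth = (4567.5 − 4500) / 4500 = 1.5%.
Labor's share = 1 − 0.24 = 0.76.
Physical capital: 0.24 × 7.2 = 1.728 pp.
The labor force: 0.76 × 1.5 = 1.14 pp.
TFP growth = 2.3 − 2.868 = -0.568%.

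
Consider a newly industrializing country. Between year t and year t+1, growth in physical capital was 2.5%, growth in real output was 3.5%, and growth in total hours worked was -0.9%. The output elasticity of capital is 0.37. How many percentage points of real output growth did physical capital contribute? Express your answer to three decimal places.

Contribution = share × growth = 0.37 × 2.5 = 0.925 pp.

0.925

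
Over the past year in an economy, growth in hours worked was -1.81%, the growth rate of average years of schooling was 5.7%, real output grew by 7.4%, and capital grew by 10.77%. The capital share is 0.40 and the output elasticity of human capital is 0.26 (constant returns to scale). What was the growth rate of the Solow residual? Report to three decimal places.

2.225%

Labor's share = 1 − 0.4 − 0.26 = 0.34.
Capital: 0.4 × 10.77 = 4.308 pp.
Average years of schooling: 0.26 × 5.7 = 1.482 pp.
Hours worked: 0.34 × (-1.81) = -0.6154 pp.
TFP growth = 7.4 − 5.1746 = 2.2254%.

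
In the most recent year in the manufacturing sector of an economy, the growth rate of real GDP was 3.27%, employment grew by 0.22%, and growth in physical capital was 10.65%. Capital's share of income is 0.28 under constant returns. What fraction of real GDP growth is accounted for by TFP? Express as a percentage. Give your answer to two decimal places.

3.96%

Labor's share = 1 − 0.28 = 0.72.
Physical capital: 0.28 × 10.65 = 2.982 pp.
Employment: 0.72 × 0.22 = 0.1584 pp.
TFP growth = 3.27 − 3.1404 = 0.1296%.
TFP share of growth = 0.1296 / 3.27 × 100 = 3.9633%.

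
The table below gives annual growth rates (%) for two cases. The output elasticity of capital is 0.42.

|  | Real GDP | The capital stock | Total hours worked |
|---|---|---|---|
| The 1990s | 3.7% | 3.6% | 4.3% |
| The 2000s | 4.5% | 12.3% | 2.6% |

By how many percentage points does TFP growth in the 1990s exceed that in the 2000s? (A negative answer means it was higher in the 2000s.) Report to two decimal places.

Labor's share = 1 − 0.42 = 0.58.
The 1990s: TFP = 3.7 − 1.512 − 2.494 = -0.306%.
The 2000s: TFP = 4.5 − 5.166 − 1.508 = -2.174%.
Difference = -0.306 − (-2.174) = 1.868 pp.

1.87 percentage points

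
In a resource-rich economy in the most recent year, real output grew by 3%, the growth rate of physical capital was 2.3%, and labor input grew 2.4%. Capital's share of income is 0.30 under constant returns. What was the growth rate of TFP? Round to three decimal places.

Labor's share = 1 − 0.3 = 0.7.
Physical capital: 0.3 × 2.3 = 0.69 pp.
Labor input: 0.7 × 2.4 = 1.68 pp.
TFP growth = 3 − 2.37 = 0.63%.

TFP growth was 0.630%.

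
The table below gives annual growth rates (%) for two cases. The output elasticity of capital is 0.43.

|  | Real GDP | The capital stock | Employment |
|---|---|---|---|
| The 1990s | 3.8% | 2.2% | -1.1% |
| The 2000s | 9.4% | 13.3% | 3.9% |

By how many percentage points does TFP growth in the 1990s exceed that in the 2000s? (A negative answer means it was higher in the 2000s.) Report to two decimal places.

Labor's share = 1 − 0.43 = 0.57.
The 1990s: TFP = 3.8 − 0.946 + 0.627 = 3.481%.
The 2000s: TFP = 9.4 − 5.719 − 2.223 = 1.458%.
Difference = 3.481 − (1.458) = 2.023 pp.

2.02 percentage points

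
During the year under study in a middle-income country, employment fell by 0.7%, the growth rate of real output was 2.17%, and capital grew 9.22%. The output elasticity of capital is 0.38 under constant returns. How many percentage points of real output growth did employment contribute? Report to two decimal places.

-0.43 percentage points

Labor's share = 1 − 0.38 = 0.62.
Contribution = share × growth = 0.62 × (-0.7) = -0.434 pp.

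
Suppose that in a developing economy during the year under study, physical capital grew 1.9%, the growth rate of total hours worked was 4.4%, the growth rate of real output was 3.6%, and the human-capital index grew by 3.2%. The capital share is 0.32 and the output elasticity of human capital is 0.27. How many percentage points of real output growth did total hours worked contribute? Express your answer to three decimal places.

1.804

Labor's share = 1 − 0.32 − 0.27 = 0.41.
Contribution = share × growth = 0.41 × 4.4 = 1.804 pp.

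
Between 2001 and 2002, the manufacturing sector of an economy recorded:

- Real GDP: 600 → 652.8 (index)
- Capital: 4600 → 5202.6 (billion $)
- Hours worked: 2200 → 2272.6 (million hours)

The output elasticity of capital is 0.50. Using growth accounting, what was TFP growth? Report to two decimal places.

Real GDP growth = (652.8 − 600) / 600 = 8.8%.
Capital growth = (5202.6 − 4600) / 4600 = 13.1%.
Hours worked growth = (2272.6 − 2200) / 2200 = 3.3%.
Labor's share = 1 − 0.5 = 0.5.
Capital: 0.5 × 13.1 = 6.55 pp.
Hours worked: 0.5 × 3.3 = 1.65 pp.
TFP growth = 8.8 − 8.2 = 0.6%.

0.60%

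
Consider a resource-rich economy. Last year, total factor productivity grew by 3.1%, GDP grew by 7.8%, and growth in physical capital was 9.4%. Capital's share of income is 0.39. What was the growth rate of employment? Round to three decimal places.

Employment grew 1.695%.

Labor's share = 1 − 0.39 = 0.61.
gY = gA + 0.39×9.4 + 0.61×g.
0.61×g = 7.8 − 3.1 − 3.666 = 1.034.
g = 1.034 / 0.61 = 1.69508%.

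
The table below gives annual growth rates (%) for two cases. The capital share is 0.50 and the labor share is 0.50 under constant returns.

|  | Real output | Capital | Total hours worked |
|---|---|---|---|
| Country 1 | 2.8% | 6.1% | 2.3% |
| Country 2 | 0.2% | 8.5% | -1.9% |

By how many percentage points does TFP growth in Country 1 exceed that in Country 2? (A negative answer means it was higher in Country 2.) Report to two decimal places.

1.70 percentage points

Labor's share = 1 − 0.5 = 0.5.
Country 1: TFP = 2.8 − 3.05 − 1.15 = -1.4%.
Country 2: TFP = 0.2 − 4.25 + 0.95 = -3.1%.
Difference = -1.4 − (-3.1) = 1.7 pp.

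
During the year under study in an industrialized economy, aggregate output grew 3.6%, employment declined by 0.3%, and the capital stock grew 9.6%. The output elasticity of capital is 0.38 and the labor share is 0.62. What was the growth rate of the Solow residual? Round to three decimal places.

0.138%

Labor's share = 1 − 0.38 = 0.62.
The capital stock: 0.38 × 9.6 = 3.648 pp.
Employment: 0.62 × (-0.3) = -0.186 pp.
TFP growth = 3.6 − 3.462 = 0.138%.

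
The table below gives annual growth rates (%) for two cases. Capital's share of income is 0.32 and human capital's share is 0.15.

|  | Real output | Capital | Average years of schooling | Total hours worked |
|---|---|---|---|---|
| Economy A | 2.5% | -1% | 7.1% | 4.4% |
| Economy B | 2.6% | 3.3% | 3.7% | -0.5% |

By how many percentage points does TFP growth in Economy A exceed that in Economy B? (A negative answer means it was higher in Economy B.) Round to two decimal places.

Labor's share = 1 − 0.32 − 0.15 = 0.53.
Economy A: TFP = 2.5 + 0.32 − 1.065 − 2.332 = -0.577%.
Economy B: TFP = 2.6 − 1.056 − 0.555 + 0.265 = 1.254%.
Difference = -0.577 − (1.254) = -1.831 pp.

-1.83 percentage points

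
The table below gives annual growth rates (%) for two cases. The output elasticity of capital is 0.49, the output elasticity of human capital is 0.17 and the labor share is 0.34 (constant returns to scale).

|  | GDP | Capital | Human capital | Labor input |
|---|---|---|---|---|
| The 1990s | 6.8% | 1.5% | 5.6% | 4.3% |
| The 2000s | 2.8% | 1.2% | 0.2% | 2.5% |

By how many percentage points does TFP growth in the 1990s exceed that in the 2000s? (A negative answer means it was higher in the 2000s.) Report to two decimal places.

Labor's share = 1 − 0.49 − 0.17 = 0.34.
The 1990s: TFP = 6.8 − 0.735 − 0.952 − 1.462 = 3.651%.
The 2000s: TFP = 2.8 − 0.588 − 0.034 − 0.85 = 1.328%.
Difference = 3.651 − (1.328) = 2.323 pp.

2.32 percentage points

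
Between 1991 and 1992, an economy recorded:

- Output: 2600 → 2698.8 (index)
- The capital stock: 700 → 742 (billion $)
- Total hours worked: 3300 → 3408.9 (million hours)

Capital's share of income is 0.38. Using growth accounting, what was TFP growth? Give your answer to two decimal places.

-0.53%

Output growth = (2698.8 − 2600) / 2600 = 3.8%.
The capital stock growth = (742 − 700) / 700 = 6%.
Total hours worked growth = (3408.9 − 3300) / 3300 = 3.3%.
Labor's share = 1 − 0.38 = 0.62.
The capital stock: 0.38 × 6 = 2.28 pp.
Total hours worked: 0.62 × 3.3 = 2.046 pp.
TFP growth = 3.8 − 4.326 = -0.526%.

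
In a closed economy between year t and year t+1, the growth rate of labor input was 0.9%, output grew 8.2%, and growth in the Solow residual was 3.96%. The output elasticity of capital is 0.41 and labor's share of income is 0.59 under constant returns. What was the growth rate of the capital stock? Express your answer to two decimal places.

Labor's share = 1 − 0.41 = 0.59.
gY = gA + 0.59×0.9 + 0.41×g.
0.41×g = 8.2 − 3.96 − 0.531 = 3.709.
g = 3.709 / 0.41 = 9.0463%.

9.05%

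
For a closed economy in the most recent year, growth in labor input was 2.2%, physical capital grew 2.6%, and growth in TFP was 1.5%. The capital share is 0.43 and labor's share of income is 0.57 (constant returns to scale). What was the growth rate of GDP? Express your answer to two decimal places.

3.87%

Labor's share = 1 − 0.43 = 0.57.
Physical capital: 0.43 × 2.6 = 1.118 pp.
Labor input: 0.57 × 2.2 = 1.254 pp.
Output growth = 1.5 + 2.372 = 3.872%.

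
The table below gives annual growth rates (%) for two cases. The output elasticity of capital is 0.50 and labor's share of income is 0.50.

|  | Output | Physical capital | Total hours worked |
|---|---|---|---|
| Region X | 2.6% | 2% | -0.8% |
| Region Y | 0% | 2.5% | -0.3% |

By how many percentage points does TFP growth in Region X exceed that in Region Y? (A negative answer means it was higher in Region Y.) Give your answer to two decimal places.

3.10 percentage points

Labor's share = 1 − 0.5 = 0.5.
Region X: TFP = 2.6 − 1 + 0.4 = 2%.
Region Y: TFP = 0 − 1.25 + 0.15 = -1.1%.
Difference = 2 − (-1.1) = 3.1 pp.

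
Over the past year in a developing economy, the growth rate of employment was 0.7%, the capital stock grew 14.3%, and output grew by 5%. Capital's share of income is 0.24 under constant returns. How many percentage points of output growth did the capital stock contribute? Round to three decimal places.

Contribution = share × growth = 0.24 × 14.3 = 3.432 pp.

3.432 percentage points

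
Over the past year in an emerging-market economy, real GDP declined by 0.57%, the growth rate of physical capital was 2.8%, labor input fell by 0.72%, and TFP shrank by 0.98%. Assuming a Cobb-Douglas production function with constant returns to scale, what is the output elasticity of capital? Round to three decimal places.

The output elasticity of capital is 0.321.

gY = gA + α·gK + (1−α)·gL, so gY − gA − gL = α(gK − gL).
-0.57 + 0.98 + 0.72 = α × (2.8 − (-0.72)).
1.13 = 3.52 α, so α = 0.32102.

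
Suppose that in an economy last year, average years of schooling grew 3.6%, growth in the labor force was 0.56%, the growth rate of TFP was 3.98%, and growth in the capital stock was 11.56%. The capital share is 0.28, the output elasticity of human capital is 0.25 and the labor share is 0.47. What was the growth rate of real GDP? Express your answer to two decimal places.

Labor's share = 1 − 0.28 − 0.25 = 0.47.
The capital stock: 0.28 × 11.56 = 3.2368 pp.
Average years of schooling: 0.25 × 3.6 = 0.9 pp.
The labor force: 0.47 × 0.56 = 0.2632 pp.
Output growth = 3.98 + 4.4 = 8.38%.

8.38%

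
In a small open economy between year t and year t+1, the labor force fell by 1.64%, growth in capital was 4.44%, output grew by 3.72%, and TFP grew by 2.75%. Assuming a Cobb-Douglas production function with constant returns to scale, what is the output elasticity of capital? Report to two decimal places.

gY = gA + α·gK + (1−α)·gL, so gY − gA − gL = α(gK − gL).
3.72 − 2.75 + 1.64 = α × (4.44 − (-1.64)).
2.61 = 6.08 α, so α = 0.4293.

The output elasticity of capital is 0.43.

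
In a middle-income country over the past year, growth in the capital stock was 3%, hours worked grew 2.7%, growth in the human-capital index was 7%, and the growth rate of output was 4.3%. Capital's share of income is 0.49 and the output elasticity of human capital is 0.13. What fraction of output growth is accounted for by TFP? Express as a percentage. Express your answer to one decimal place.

20.8%

Labor's share = 1 − 0.49 − 0.13 = 0.38.
The capital stock: 0.49 × 3 = 1.47 pp.
The human-capital index: 0.13 × 7 = 0.91 pp.
Hours worked: 0.38 × 2.7 = 1.026 pp.
TFP growth = 4.3 − 3.406 = 0.894%.
TFP share of growth = 0.894 / 4.3 × 100 = 20.791%.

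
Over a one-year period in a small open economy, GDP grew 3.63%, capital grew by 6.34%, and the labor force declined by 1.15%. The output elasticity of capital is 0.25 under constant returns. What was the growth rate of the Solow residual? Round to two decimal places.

Labor's share = 1 − 0.25 = 0.75.
Capital: 0.25 × 6.34 = 1.585 pp.
The labor force: 0.75 × (-1.15) = -0.8625 pp.
TFP growth = 3.63 − 0.7225 = 2.9075%.

2.91%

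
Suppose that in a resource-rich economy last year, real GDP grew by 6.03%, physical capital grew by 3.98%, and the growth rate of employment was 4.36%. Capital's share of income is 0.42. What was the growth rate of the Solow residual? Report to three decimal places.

The Solow residual growth was 1.830%.

Labor's share = 1 − 0.42 = 0.58.
Physical capital: 0.42 × 3.98 = 1.6716 pp.
Employment: 0.58 × 4.36 = 2.5288 pp.
TFP growth = 6.03 − 4.2004 = 1.8296%.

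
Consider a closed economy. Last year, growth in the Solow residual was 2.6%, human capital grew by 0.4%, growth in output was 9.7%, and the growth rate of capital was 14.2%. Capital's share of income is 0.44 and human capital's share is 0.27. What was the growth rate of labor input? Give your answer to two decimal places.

Labor's share = 1 − 0.44 − 0.27 = 0.29.
gY = gA + 0.44×14.2 + 0.27×0.4 + 0.29×g.
0.29×g = 9.7 − 2.6 − 6.356 = 0.744.
g = 0.744 / 0.29 = 2.5655%.

Labor input growth was 2.57%.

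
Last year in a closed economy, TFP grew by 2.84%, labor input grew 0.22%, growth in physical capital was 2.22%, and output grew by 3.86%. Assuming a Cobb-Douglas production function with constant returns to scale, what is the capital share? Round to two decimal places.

gY = gA + α·gK + (1−α)·gL, so gY − gA − gL = α(gK − gL).
3.86 − 2.84 − 0.22 = α × (2.22 − 0.22).
0.8 = 2 α, so α = 0.4.

α = 0.40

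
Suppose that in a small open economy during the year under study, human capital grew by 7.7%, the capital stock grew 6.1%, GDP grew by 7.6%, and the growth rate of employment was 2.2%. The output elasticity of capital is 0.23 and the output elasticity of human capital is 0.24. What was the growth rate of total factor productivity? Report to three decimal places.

Labor's share = 1 − 0.23 − 0.24 = 0.53.
The capital stock: 0.23 × 6.1 = 1.403 pp.
Human capital: 0.24 × 7.7 = 1.848 pp.
Employment: 0.53 × 2.2 = 1.166 pp.
TFP growth = 7.6 − 4.417 = 3.183%.

Total factor productivity growth was 3.183%.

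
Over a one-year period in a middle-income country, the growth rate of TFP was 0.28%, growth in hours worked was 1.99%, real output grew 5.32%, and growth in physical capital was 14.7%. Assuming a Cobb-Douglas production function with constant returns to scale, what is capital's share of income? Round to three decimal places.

α = 0.240

gY = gA + α·gK + (1−α)·gL, so gY − gA − gL = α(gK − gL).
5.32 − 0.28 − 1.99 = α × (14.7 − 1.99).
3.05 = 12.71 α, so α = 0.23997.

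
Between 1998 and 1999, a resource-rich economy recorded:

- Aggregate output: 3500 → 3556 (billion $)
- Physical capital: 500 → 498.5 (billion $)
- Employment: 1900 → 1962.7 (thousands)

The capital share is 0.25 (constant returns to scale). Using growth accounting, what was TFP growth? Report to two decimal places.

-0.80%

Aggregate output growth = (3556 − 3500) / 3500 = 1.6%.
Physical capital growth = (498.5 − 500) / 500 = -0.3%.
Employment growth = (1962.7 − 1900) / 1900 = 3.3%.
Labor's share = 1 − 0.25 = 0.75.
Physical capital: 0.25 × (-0.3) = -0.075 pp.
Employment: 0.75 × 3.3 = 2.475 pp.
TFP growth = 1.6 − 2.4 = -0.8%.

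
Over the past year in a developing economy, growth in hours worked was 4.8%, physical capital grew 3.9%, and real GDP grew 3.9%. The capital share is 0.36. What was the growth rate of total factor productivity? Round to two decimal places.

-0.58%

Labor's share = 1 − 0.36 = 0.64.
Physical capital: 0.36 × 3.9 = 1.404 pp.
Hours worked: 0.64 × 4.8 = 3.072 pp.
TFP growth = 3.9 − 4.476 = -0.576%.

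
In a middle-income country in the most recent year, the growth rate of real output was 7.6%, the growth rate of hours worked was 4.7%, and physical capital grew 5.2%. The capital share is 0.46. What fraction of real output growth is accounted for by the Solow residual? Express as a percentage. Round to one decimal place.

Labor's share = 1 − 0.46 = 0.54.
Physical capital: 0.46 × 5.2 = 2.392 pp.
Hours worked: 0.54 × 4.7 = 2.538 pp.
TFP growth = 7.6 − 4.93 = 2.67%.
TFP share of growth = 2.67 / 7.6 × 100 = 35.132%.

The Solow residual accounted for 35.1% of growth.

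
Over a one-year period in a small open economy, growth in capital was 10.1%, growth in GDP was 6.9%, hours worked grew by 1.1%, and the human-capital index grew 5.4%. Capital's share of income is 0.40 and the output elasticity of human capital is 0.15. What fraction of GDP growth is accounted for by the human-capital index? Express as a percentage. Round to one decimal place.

The human-capital index accounted for 11.7% of growth.

The human-capital index contributed 0.15 × 5.4 = 0.81 pp.
Share of growth = 0.81 / 6.9 × 100 = 11.739%.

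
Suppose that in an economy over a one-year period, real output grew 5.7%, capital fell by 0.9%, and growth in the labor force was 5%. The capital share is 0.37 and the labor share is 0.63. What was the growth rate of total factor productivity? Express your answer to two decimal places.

Labor's share = 1 − 0.37 = 0.63.
Capital: 0.37 × (-0.9) = -0.333 pp.
The labor force: 0.63 × 5 = 3.15 pp.
TFP growth = 5.7 − 2.817 = 2.883%.

2.88%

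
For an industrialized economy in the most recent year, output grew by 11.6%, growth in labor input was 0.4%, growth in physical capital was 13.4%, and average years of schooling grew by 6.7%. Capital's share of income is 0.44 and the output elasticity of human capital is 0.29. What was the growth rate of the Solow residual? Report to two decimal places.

Labor's share = 1 − 0.44 − 0.29 = 0.27.
Physical capital: 0.44 × 13.4 = 5.896 pp.
Average years of schooling: 0.29 × 6.7 = 1.943 pp.
Labor input: 0.27 × 0.4 = 0.108 pp.
TFP growth = 11.6 − 7.947 = 3.653%.

3.65%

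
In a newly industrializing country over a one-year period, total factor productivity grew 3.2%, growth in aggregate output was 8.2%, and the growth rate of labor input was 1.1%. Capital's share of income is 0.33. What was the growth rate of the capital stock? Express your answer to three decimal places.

Labor's share = 1 − 0.33 = 0.67.
gY = gA + 0.67×1.1 + 0.33×g.
0.33×g = 8.2 − 3.2 − 0.737 = 4.263.
g = 4.263 / 0.33 = 12.91818%.

12.918%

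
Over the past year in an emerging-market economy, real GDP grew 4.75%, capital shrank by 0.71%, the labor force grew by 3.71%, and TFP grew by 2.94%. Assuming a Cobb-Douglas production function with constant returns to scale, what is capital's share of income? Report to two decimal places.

Capital's share of income is 0.43.

gY = gA + α·gK + (1−α)·gL, so gY − gA − gL = α(gK − gL).
4.75 − 2.94 − 3.71 = α × (-0.71 − 3.71).
-1.9 = -4.42 α, so α = 0.4299.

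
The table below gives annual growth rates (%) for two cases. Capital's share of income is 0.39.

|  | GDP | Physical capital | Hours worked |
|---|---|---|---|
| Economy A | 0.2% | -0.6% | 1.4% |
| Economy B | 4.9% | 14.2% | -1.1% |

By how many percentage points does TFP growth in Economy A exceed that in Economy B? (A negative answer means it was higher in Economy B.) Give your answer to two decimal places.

-0.45 percentage points

Labor's share = 1 − 0.39 = 0.61.
Economy A: TFP = 0.2 + 0.234 − 0.854 = -0.42%.
Economy B: TFP = 4.9 − 5.538 + 0.671 = 0.033%.
Difference = -0.42 − (0.033) = -0.453 pp.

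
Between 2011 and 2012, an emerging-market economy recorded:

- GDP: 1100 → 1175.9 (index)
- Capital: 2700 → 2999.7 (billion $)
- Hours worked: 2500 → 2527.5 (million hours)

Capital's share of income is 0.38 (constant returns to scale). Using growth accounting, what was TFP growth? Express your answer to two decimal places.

GDP growth = (1175.9 − 1100) / 1100 = 6.9%.
Capital growth = (2999.7 − 2700) / 2700 = 11.1%.
Hours worked growth = (2527.5 − 2500) / 2500 = 1.1%.
Labor's share = 1 − 0.38 = 0.62.
Capital: 0.38 × 11.1 = 4.218 pp.
Hours worked: 0.62 × 1.1 = 0.682 pp.
TFP growth = 6.9 − 4.9 = 2%.

TFP grew 2.00%.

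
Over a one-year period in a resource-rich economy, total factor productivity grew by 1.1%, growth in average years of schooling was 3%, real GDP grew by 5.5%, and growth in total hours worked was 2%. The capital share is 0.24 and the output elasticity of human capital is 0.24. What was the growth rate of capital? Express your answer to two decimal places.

11.00%

Labor's share = 1 − 0.24 − 0.24 = 0.52.
gY = gA + 0.24×3 + 0.52×2 + 0.24×g.
0.24×g = 5.5 − 1.1 − 1.76 = 2.64.
g = 2.64 / 0.24 = 11%.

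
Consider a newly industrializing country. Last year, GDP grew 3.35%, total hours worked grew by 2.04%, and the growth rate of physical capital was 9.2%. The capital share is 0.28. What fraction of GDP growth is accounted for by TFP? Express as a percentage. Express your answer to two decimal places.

Labor's share = 1 − 0.28 = 0.72.
Physical capital: 0.28 × 9.2 = 2.576 pp.
Total hours worked: 0.72 × 2.04 = 1.4688 pp.
TFP growth = 3.35 − 4.0448 = -0.6948%.
TFP share of growth = -0.6948 / 3.35 × 100 = -20.7403%.

-20.74%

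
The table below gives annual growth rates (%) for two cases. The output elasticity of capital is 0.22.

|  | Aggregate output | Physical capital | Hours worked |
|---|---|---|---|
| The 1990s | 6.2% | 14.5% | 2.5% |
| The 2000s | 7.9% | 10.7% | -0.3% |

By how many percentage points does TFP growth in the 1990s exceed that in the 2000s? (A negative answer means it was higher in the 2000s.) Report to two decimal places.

-4.72 percentage points

Labor's share = 1 − 0.22 = 0.78.
The 1990s: TFP = 6.2 − 3.19 − 1.95 = 1.06%.
The 2000s: TFP = 7.9 − 2.354 + 0.234 = 5.78%.
Difference = 1.06 − (5.78) = -4.72 pp.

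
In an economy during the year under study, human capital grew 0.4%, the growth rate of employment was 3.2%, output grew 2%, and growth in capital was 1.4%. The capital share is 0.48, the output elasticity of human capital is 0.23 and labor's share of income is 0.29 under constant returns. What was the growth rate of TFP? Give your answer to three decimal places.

Labor's share = 1 − 0.48 − 0.23 = 0.29.
Capital: 0.48 × 1.4 = 0.672 pp.
Human capital: 0.23 × 0.4 = 0.092 pp.
Employment: 0.29 × 3.2 = 0.928 pp.
TFP growth = 2 − 1.692 = 0.308%.

0.308%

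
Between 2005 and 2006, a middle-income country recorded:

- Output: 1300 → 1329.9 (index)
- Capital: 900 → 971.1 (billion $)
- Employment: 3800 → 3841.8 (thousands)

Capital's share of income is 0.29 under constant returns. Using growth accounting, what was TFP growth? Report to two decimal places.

-0.77%

Output growth = (1329.9 − 1300) / 1300 = 2.3%.
Capital growth = (971.1 − 900) / 900 = 7.9%.
Employment growth = (3841.8 − 3800) / 3800 = 1.1%.
Labor's share = 1 − 0.29 = 0.71.
Capital: 0.29 × 7.9 = 2.291 pp.
Employment: 0.71 × 1.1 = 0.781 pp.
TFP growth = 2.3 − 3.072 = -0.772%.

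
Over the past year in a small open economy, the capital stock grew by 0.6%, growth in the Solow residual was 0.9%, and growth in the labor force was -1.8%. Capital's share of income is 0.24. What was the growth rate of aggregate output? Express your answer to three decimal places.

-0.324%

Labor's share = 1 − 0.24 = 0.76.
The capital stock: 0.24 × 0.6 = 0.144 pp.
The labor force: 0.76 × (-1.8) = -1.368 pp.
Output growth = 0.9 + (-1.224) = -0.324%.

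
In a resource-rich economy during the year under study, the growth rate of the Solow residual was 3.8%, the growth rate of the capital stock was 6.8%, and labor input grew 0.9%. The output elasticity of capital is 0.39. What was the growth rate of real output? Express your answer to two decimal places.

7.00%

Labor's share = 1 − 0.39 = 0.61.
The capital stock: 0.39 × 6.8 = 2.652 pp.
Labor input: 0.61 × 0.9 = 0.549 pp.
Output growth = 3.8 + 3.201 = 7.001%.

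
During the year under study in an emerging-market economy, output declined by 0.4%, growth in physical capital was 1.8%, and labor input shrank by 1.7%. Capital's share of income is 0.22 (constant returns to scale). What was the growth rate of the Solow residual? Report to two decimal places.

The Solow residual growth was 0.53%.

Labor's share = 1 − 0.22 = 0.78.
Physical capital: 0.22 × 1.8 = 0.396 pp.
Labor input: 0.78 × (-1.7) = -1.326 pp.
TFP growth = -0.4 + 0.93 = 0.53%.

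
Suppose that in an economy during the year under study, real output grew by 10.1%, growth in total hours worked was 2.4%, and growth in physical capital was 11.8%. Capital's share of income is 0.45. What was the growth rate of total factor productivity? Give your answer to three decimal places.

Labor's share = 1 − 0.45 = 0.55.
Physical capital: 0.45 × 11.8 = 5.31 pp.
Total hours worked: 0.55 × 2.4 = 1.32 pp.
TFP growth = 10.1 − 6.63 = 3.47%.

Total factor productivity growth was 3.470%.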